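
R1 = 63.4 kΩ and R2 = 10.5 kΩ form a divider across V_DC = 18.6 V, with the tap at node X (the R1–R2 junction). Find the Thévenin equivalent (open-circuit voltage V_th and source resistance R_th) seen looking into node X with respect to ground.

V_th ≈ 2.64 V, R_th ≈ 9.01 kΩ

With X open, the divider is unloaded: V_th = 18.6 × 10.5/73.90 = 2.643 V.
Zeroing V_DC shorts the top of R1 to ground, so R_th = R1 ‖ R2 = 9.008 kΩ.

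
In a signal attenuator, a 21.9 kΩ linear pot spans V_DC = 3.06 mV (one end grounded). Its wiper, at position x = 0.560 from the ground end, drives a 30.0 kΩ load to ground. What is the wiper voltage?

V_out ≈ 1.45 mV

The pot divides into 9.636 kΩ above the wiper and 12.26 kΩ below.
R_L loads the lower segment: effective lower R = 8.705 kΩ.
Loaded-divider output: V_out = 3.06 × 0.4746 = 1.452 mV.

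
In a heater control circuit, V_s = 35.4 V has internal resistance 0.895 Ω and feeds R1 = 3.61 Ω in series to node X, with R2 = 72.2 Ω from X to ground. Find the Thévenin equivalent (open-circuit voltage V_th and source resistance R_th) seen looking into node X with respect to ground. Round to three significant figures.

V_th ≈ 33.3 V, R_th ≈ 4.24 Ω

R1' = 0.895 + 3.61 = 4.505 Ω (source resistance + R1).
V_th is the unloaded tap voltage: V_s · R2/(R1'+R2) = 35.4 × 0.9413 = 33.32 V.
Looking into X with the source shorted: R_th = R1'·R2/(R1'+R2) = 4.505 × 72.2/76.70 = 4.240 Ω.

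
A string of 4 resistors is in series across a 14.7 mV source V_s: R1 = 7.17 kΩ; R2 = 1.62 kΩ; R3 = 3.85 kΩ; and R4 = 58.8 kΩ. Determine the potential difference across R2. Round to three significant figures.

Series total: ΣR = 7.17 + 1.62 + 3.85 + 58.8 = 71.44 kΩ.
By the voltage-divider rule, V = 14.7 × 1.620/71.44 = 0.3333 mV.

V ≈ 0.333 mV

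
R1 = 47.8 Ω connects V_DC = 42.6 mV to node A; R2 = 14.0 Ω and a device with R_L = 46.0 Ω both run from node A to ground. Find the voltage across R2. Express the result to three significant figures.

V_out ≈ 7.81 mV

The load sits in parallel with R2, giving an effective lower resistance R2' = R2·R_L/(R2+R_L) = 10.73 Ω.
Then V_out = V_DC · R2'/(R1 + R2') = 42.6 × 10.73/58.53 = 7.812 mV.
(Unloaded it would be 9.65 mV; the load pulls it down.)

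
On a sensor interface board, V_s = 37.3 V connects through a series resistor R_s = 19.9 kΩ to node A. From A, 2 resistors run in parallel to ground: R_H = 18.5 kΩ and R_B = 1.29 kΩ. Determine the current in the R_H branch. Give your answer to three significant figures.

I ≈ 0.115 mA

Parallel bank: R_p = 1/(1/18.5 + 1/1.29) = 1.206 kΩ.
V_A by voltage divider: V_A = 37.3 × 1.206/(19.9 + 1.206) = 2.131 V.
Branch current I = V_A/R_H = 2.131/18.5 = 0.1152 mA.
(Equivalently: I_total = 1.767 mA, then current-divider fraction G_k/ΣG = 0.06518.)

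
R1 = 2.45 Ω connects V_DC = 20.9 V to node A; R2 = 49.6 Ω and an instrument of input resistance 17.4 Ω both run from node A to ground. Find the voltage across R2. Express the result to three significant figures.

V_out ≈ 17.6 V

First combine the lower leg with the load: R2 ‖ R_L = 12.88 Ω.
Now apply the divider: V_out = 20.9 × 0.8402 = 17.56 V.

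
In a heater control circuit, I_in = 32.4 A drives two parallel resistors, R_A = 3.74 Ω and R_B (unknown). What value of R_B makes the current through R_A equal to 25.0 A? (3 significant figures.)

Two-branch current divider: I_A = I_in · R_B/(R_A + R_B).
With f = 0.7716, R_B = R_A · f/(1−f) = 3.74 × 3.378 = 12.64 Ω.

R_B ≈ 12.6 Ω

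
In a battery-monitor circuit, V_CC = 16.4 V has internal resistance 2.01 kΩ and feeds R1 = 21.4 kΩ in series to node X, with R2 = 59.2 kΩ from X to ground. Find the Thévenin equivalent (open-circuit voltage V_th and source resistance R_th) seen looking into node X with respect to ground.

R1' = 2.01 + 21.4 = 23.41 kΩ (source resistance + R1).
With X open, the divider is unloaded: V_th = 16.4 × 59.2/82.61 = 11.75 V.
With V_CC suppressed (replaced by a short), R_th = R1' ‖ R2 = (23.41 × 59.2)/(23.41 + 59.2) = 16.78 kΩ.

V_th ≈ 11.8 V, R_th ≈ 16.8 kΩ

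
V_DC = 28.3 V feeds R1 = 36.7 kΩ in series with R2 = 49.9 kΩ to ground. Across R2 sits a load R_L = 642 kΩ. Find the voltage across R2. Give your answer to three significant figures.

First combine the lower leg with the load: R2 ‖ R_L = 46.30 kΩ.
Now apply the divider: V_out = 28.3 × 0.5578 = 15.79 V.
(Unloaded it would be 16.3 V; the load pulls it down.)

V_out ≈ 15.8 V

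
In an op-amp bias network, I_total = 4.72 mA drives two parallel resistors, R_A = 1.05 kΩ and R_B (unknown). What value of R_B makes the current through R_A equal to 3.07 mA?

R_B ≈ 1.95 kΩ

The fraction through R_A equals R_B/(R_A+R_B).
3.07/4.72 = R_B/(R_A + R_B) → R_B = R_A · (0.6504)/(1 − 0.6504) = 1.05 × 1.861 = 1.954 kΩ.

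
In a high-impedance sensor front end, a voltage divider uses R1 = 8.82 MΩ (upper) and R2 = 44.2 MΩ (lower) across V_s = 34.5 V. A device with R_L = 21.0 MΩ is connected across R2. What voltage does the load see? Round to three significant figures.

The load sits in parallel with R2, giving an effective lower resistance R2' = R2·R_L/(R2+R_L) = 14.24 MΩ.
Now apply the divider: V_out = 34.5 × 0.6175 = 21.30 V.
(Unloaded it would be 28.8 V; the load pulls it down.)

V_out ≈ 21.3 V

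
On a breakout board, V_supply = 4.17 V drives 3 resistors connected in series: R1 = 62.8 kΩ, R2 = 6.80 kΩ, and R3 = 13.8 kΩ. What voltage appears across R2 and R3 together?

V ≈ 1.03 V

Total series resistance ΣR = 62.8 + 6.80 + 13.8 = 83.40 kΩ.
R_{R2..R3} = 6.80 + 13.8 = 20.60 kΩ.
By the voltage-divider rule, V = 4.17 × 20.60/83.40 = 1.030 V.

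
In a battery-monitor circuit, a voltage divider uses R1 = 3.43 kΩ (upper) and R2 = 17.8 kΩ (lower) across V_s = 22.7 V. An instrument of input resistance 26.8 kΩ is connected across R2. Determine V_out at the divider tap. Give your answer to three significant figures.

R2 ‖ R_L = (17.8 × 26.8)/(17.8 + 26.8) = 10.70 kΩ.
Now apply the divider: V_out = 22.7 × 0.7572 = 17.19 V.

V_out ≈ 17.2 V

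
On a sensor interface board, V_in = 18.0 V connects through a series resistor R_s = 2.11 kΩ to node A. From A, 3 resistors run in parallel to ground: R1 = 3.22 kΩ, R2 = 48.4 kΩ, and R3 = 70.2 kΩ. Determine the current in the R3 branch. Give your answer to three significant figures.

I ≈ 0.148 mA

Parallel bank: R_p = 1/(1/3.22 + 1/48.4 + 1/70.2) = 2.895 kΩ.
V_A = 18.0 × 2.895/5.005 = 10.41 V.
I(R3) = V_A / R3 = 10.41/70.2 = 0.1483 mA.
(Equivalently: I_total = 3.597 mA, then current-divider fraction G_k/ΣG = 0.04123.)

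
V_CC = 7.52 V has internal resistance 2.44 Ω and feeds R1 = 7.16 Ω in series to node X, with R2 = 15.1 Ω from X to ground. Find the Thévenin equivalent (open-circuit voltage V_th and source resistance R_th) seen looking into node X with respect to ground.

V_th ≈ 4.60 V, R_th ≈ 5.87 Ω

R1' = 2.44 + 7.16 = 9.600 Ω (source resistance + R1).
Open-circuit (no load on X): V_th = V_CC · R2/(R1' + R2) = 7.52 × 15.1/(9.600 + 15.1) = 4.597 V.
Zeroing V_CC shorts the top of R1' to ground, so R_th = R1' ‖ R2 = 5.869 Ω.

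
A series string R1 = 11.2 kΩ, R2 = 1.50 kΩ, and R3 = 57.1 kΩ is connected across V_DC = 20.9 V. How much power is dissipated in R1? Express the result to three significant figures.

The common current is I = 20.9/69.80 = 0.2994 mA.
V(R1) = I·R = 3.354 V; P = V·I = 3.354 × 0.2994 = 1.004 mW.

P ≈ 1.00 mW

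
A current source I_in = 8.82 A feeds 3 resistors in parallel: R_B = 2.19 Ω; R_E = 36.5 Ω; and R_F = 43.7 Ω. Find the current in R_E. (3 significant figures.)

Total conductance ΣG = 1/2.19 + 1/36.5 + 1/43.7 = 0.5069 (units of 1/Ω).
By the current-divider rule, I = I_in · G_k/ΣG = 8.82 × 0.05405 = 0.4767 A.

I ≈ 0.477 A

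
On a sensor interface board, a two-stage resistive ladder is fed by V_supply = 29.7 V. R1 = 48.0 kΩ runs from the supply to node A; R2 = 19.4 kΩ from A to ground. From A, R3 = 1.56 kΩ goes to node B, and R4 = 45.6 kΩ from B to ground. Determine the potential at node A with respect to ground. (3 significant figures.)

V_A ≈ 6.61 V

Node A sees R2 in parallel with the series input of stage 2, R3 + R4 = 47.16 kΩ.
R2 ‖ (R3+R4) = 13.75 kΩ.
V_A = 29.7 × 13.75/(48.0 + 13.75) = 6.612 V.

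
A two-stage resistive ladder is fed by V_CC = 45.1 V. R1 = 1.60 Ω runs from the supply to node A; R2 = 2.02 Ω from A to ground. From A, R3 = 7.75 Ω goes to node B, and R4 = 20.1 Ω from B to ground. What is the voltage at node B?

Node A sees R2 in parallel with the series input of stage 2, R3 + R4 = 27.85 Ω.
R2 ‖ (R3+R4) = 1.883 Ω.
V_A = 45.1 × 1.883/(1.60 + 1.883) = 24.38 V.
Then the unloaded second divider: V_B = V_A × R4/(R3+R4) = 24.38 × 0.7217 = 17.60 V.

V_B ≈ 17.6 V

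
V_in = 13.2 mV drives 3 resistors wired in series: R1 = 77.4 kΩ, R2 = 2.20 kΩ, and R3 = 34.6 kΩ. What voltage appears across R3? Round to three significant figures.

ΣR = 77.4 + 2.20 + 34.6 = 114.2 kΩ.
By the voltage-divider rule, V = 13.2 × 34.60/114.2 = 3.999 mV.

V ≈ 4.00 mV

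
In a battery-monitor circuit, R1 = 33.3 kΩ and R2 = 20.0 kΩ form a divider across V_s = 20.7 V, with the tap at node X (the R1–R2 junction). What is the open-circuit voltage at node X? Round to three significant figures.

V_th ≈ 7.77 V

With X open, the divider is unloaded: V_th = 20.7 × 20.0/53.30 = 7.767 V.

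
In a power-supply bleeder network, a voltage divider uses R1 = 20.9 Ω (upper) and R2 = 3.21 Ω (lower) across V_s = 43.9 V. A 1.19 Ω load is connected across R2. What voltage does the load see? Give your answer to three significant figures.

V_out ≈ 1.75 V

R2 ‖ R_L = (3.21 × 1.19)/(3.21 + 1.19) = 0.8682 Ω.
Now apply the divider: V_out = 43.9 × 0.03988 = 1.751 V.
(Unloaded it would be 5.84 V; the load pulls it down.)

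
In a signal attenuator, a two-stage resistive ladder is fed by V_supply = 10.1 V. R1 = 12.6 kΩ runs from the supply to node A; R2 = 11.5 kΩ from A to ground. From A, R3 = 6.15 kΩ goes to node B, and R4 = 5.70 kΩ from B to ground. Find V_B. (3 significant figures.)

Node A sees R2 in parallel with the series input of stage 2, R3 + R4 = 11.85 kΩ.
Effective lower resistance at A: R2 ‖ 11.85 = 5.836 kΩ.
So V_A = 10.1 × 0.3166 = 3.197 V.
V_B = V_A × 0.4810 = 1.538 V.

V_B ≈ 1.54 V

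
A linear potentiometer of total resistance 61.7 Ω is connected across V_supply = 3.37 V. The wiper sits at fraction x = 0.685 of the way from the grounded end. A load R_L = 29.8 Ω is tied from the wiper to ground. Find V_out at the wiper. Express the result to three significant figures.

V_out ≈ 1.60 V

The pot divides into 19.44 Ω above the wiper and 42.26 Ω below.
Lower segment in parallel with the load: 42.26 ‖ 29.8 = 17.48 Ω.
Loaded-divider output: V_out = 3.37 × 0.4735 = 1.596 V.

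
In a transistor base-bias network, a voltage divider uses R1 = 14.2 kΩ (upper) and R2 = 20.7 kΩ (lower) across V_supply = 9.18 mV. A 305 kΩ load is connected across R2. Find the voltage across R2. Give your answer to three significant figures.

V_out ≈ 5.30 mV

The load sits in parallel with R2, giving an effective lower resistance R2' = R2·R_L/(R2+R_L) = 19.38 kΩ.
Voltage divider with the loaded lower leg: V_out = 9.18 × 19.38/(14.2 + 19.38) = 9.18 × 0.5772 = 5.299 mV.
(Unloaded it would be 5.44 mV; the load pulls it down.)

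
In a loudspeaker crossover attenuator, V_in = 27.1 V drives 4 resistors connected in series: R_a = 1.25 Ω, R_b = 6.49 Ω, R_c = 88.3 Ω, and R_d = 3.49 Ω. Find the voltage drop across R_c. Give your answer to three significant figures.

ΣR = 1.25 + 6.49 + 88.3 + 3.49 = 99.53 Ω.
V = V_in · R/ΣR = 27.1 × 0.8872 = 24.04 V.

V ≈ 24.0 V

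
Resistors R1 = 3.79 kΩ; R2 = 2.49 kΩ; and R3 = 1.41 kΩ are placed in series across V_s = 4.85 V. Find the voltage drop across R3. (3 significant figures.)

V ≈ 0.889 V

Series total: ΣR = 3.79 + 2.49 + 1.41 = 7.690 kΩ.
V = V_s · R/ΣR = 4.85 × 0.1834 = 0.8893 V.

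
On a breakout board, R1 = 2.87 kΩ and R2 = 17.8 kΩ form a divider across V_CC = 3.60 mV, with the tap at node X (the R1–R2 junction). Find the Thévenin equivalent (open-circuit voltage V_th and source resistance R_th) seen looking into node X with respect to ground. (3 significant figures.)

V_th is the unloaded tap voltage: V_CC · R2/(R1+R2) = 3.60 × 0.8612 = 3.100 mV.
Looking into X with the source shorted: R_th = R1·R2/(R1+R2) = 2.870 × 17.8/20.67 = 2.472 kΩ.

V_th ≈ 3.10 mV, R_th ≈ 2.47 kΩ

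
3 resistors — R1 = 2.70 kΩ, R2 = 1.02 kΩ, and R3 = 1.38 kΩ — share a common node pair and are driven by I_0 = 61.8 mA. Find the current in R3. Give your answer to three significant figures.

ΣG = 1/2.70 + 1/1.02 + 1/1.38 = 2.075.
By the current-divider rule, I = I_0 · G_k/ΣG = 61.8 × 0.3492 = 21.58 mA.

I ≈ 21.6 mA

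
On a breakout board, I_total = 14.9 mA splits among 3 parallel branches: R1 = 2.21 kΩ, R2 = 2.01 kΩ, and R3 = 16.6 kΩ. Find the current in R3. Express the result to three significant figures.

ΣG = 1/2.21 + 1/2.01 + 1/16.6 = 1.010.
Current divider: I(R3) = I_total · G_k/ΣG = 14.9 × (0.06024/1.010) = 14.9 × 0.05963 = 0.8885 mA.

I ≈ 0.888 mA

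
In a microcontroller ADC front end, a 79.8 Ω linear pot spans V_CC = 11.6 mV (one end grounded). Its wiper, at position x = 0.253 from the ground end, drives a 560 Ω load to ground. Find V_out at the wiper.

V_out ≈ 2.86 mV

Split the track: R_lower = x·R_p = 20.19 Ω, R_upper = (1−x)·R_p = 59.61 Ω.
R_L loads the lower segment: effective lower R = 19.49 Ω.
V_out = 11.6 × 19.49/(59.61 + 19.49) = 2.858 mV.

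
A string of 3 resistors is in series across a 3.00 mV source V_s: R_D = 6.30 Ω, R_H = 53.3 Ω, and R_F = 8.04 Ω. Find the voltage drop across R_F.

V ≈ 0.357 mV

Total series resistance ΣR = 6.30 + 53.3 + 8.04 = 67.64 Ω.
Voltage divider: V = V_s · (8.040 / 67.64) = 3.00 × 0.1189 = 0.3566 mV.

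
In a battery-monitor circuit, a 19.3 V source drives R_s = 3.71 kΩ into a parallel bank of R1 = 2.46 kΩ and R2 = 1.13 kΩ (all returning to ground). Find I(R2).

I ≈ 2.95 mA

Equivalent of the parallel group: R_p = 0.7743 kΩ.
V_A by voltage divider: V_A = 19.3 × 0.7743/(3.71 + 0.7743) = 3.333 V.
Branch current I = V_A/R2 = 3.333/1.13 = 2.949 mA.
(Equivalently: I_total = 4.304 mA, then current-divider fraction G_k/ΣG = 0.6852.)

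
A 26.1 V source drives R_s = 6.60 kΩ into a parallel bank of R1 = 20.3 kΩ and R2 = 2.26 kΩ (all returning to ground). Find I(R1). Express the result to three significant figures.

I ≈ 0.303 mA

Parallel bank: R_p = 1/(1/20.3 + 1/2.26) = 2.034 kΩ.
Node voltage V_A = V_s · R_p/(R_s + R_p) = 26.1 × 0.2355 = 6.148 V.
Branch current I = V_A/R1 = 6.148/20.3 = 0.3028 mA.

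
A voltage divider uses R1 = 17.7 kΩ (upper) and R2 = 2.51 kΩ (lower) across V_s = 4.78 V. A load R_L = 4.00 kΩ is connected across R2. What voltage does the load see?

The load sits in parallel with R2, giving an effective lower resistance R2' = R2·R_L/(R2+R_L) = 1.542 kΩ.
Now apply the divider: V_out = 4.78 × 0.08015 = 0.3831 V.
(Unloaded it would be 0.594 V; the load pulls it down.)

V_out ≈ 0.383 V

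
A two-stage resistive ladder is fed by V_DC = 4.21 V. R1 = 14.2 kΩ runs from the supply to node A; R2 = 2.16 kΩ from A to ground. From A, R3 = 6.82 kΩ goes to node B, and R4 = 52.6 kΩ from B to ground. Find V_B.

The second stage (R3 + R4 = 59.42 kΩ) loads node A in parallel with R2.
R2 ‖ (R3+R4) = 2.084 kΩ.
V_A = 4.21 × 2.084/(14.2 + 2.084) = 0.5388 V.
Stage 2 is unloaded, so V_B = V_A · R4/(R3+R4) = 0.5388 × 52.6/59.42 = 0.4770 V.

V_B ≈ 0.477 V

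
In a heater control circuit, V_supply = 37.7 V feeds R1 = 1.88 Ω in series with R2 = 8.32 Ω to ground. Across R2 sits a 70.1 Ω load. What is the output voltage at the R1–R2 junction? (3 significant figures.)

V_out ≈ 30.1 V

First combine the lower leg with the load: R2 ‖ R_L = 7.437 Ω.
Then V_out = V_supply · R2'/(R1 + R2') = 37.7 × 7.437/9.317 = 30.09 V.
(Unloaded it would be 30.8 V; the load pulls it down.)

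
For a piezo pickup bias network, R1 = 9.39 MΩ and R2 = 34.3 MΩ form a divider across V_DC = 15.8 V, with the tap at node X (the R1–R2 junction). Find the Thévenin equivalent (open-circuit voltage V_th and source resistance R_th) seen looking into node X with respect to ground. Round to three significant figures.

V_th is the unloaded tap voltage: V_DC · R2/(R1+R2) = 15.8 × 0.7851 = 12.40 V.
Zeroing V_DC shorts the top of R1 to ground, so R_th = R1 ‖ R2 = 7.372 MΩ.

V_th ≈ 12.4 V, R_th ≈ 7.37 MΩ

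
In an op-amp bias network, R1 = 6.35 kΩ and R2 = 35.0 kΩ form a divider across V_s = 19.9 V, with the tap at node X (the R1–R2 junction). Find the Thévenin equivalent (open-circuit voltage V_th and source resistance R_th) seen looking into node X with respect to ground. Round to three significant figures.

With X open, the divider is unloaded: V_th = 19.9 × 35.0/41.35 = 16.84 V.
Zeroing V_s shorts the top of R1 to ground, so R_th = R1 ‖ R2 = 5.375 kΩ.

V_th ≈ 16.8 V, R_th ≈ 5.37 kΩ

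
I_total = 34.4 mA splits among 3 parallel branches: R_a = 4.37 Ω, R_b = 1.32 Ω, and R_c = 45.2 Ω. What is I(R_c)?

I ≈ 0.755 mA

Total conductance ΣG = 1/4.37 + 1/1.32 + 1/45.2 = 1.009 (units of 1/Ω).
Current divider: I(R_c) = I_total · G_k/ΣG = 34.4 × (0.02212/1.009) = 34.4 × 0.02194 = 0.7546 mA.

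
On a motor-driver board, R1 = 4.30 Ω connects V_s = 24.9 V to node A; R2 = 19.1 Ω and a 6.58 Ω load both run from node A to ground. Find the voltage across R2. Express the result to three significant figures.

R2 ‖ R_L = (19.1 × 6.58)/(19.1 + 6.58) = 4.894 Ω.
Then V_out = V_s · R2'/(R1 + R2') = 24.9 × 4.894/9.194 = 13.25 V.
(Unloaded it would be 20.3 V; the load pulls it down.)

V_out ≈ 13.3 V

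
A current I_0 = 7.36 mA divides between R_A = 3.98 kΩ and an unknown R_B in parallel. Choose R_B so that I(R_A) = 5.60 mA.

In a two-way split, I_A/I_0 = R_B/(R_A + R_B).
With f = 0.7609, R_B = R_A · f/(1−f) = 3.98 × 3.182 = 12.66 kΩ.

R_B ≈ 12.7 kΩ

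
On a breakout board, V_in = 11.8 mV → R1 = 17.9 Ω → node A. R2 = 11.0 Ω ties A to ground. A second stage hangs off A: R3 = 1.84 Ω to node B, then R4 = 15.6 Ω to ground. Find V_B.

Looking into the second stage from A: R3 + R4 = 17.44 Ω appears in parallel with R2.
R2 ‖ (R3+R4) = 6.745 Ω.
First divider: V_A = V_in · 6.745/(17.9 + 6.745) = 3.230 mV.
Then the unloaded second divider: V_B = V_A × R4/(R3+R4) = 3.230 × 0.8945 = 2.889 mV.

V_B ≈ 2.89 mV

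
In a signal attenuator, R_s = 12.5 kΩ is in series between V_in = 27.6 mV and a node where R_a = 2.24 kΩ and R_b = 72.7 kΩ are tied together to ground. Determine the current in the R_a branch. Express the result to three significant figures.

I ≈ 1.82 µA

Parallel bank: R_p = 1/(1/2.24 + 1/72.7) = 2.173 kΩ.
Node voltage V_A = V_in · R_p/(R_s + R_p) = 27.6 × 0.1481 = 4.087 mV.
Branch current I = V_A/R_a = 4.087/2.24 = 1.825 µA.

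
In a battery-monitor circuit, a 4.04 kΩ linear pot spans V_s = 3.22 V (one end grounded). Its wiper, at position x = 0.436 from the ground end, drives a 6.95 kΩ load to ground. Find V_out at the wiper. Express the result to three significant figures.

The pot divides into 2.279 kΩ above the wiper and 1.761 kΩ below.
R_L loads the lower segment: effective lower R = 1.405 kΩ.
Loaded-divider output: V_out = 3.22 × 0.3815 = 1.228 V.

V_out ≈ 1.23 V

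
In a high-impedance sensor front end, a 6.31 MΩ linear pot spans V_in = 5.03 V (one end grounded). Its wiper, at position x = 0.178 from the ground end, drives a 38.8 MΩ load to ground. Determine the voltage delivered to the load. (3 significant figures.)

The pot divides into 5.187 MΩ above the wiper and 1.123 MΩ below.
Lower segment in parallel with the load: 1.123 ‖ 38.8 = 1.092 MΩ.
Then V_out = V_in · 1.092/(5.187 + 1.092) = 0.8745 V.

V_out ≈ 0.875 V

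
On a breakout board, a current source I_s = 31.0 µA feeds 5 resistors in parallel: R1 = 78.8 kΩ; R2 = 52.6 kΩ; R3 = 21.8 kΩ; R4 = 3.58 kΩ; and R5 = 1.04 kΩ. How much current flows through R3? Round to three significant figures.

Total conductance ΣG = 1/78.8 + 1/52.6 + 1/21.8 + 1/3.58 + 1/1.04 = 1.318 (units of 1/kΩ).
Current divider: I(R3) = I_s · G_k/ΣG = 31.0 × (0.04587/1.318) = 31.0 × 0.03479 = 1.079 µA.

I ≈ 1.08 µA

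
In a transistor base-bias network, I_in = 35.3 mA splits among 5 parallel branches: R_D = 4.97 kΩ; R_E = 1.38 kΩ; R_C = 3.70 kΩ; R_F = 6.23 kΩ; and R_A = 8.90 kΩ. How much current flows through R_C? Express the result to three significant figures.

I ≈ 6.49 mA

Conductances: ΣG = 1/4.97 + 1/1.38 + 1/3.70 + 1/6.23 + 1/8.90 = 1.469 (1/kΩ).
R_C takes the fraction G_k/ΣG = 0.2703/1.469 = 0.1840, so I = 35.3 × 0.1840 = 6.495 mA.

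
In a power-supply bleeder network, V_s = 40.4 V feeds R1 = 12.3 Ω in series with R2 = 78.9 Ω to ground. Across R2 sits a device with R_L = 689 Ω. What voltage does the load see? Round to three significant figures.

R2 ‖ R_L = (78.9 × 689)/(78.9 + 689) = 70.79 Ω.
Now apply the divider: V_out = 40.4 × 0.8520 = 34.42 V.

V_out ≈ 34.4 V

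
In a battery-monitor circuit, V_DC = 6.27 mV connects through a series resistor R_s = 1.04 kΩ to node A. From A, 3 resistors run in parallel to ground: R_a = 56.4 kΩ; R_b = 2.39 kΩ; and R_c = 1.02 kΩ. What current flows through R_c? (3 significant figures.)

I ≈ 2.49 µA

Equivalent of the parallel group: R_p = 0.7059 kΩ.
Node voltage V_A = V_DC · R_p/(R_s + R_p) = 6.27 × 0.4043 = 2.535 mV.
Branch current I = V_A/R_c = 2.535/1.02 = 2.485 µA.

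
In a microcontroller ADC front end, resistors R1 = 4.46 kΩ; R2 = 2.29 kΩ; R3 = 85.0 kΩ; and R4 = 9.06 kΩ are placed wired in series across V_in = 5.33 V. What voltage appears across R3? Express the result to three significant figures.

Series total: ΣR = 4.46 + 2.29 + 85.0 + 9.06 = 100.8 kΩ.
By the voltage-divider rule, V = 5.33 × 85.00/100.8 = 4.494 V.

V ≈ 4.49 V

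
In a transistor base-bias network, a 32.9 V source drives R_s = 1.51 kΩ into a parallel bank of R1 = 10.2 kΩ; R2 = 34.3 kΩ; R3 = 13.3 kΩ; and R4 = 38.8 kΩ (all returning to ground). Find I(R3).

Equivalent of the parallel group: R_p = 4.383 kΩ.
V_A = 32.9 × 4.383/5.893 = 24.47 V.
Branch current I = V_A/R3 = 24.47/13.3 = 1.840 mA.

I ≈ 1.84 mA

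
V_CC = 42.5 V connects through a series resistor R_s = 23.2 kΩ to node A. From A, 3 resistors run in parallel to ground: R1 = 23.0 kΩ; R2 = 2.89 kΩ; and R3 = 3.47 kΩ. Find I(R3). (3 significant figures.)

I ≈ 0.732 mA

Equivalent of the parallel group: R_p = 1.476 kΩ.
Node voltage V_A = V_CC · R_p/(R_s + R_p) = 42.5 × 0.05980 = 2.542 V.
Branch current I = V_A/R3 = 2.542/3.47 = 0.7324 mA.
(Equivalently: I_total = 1.722 mA, then current-divider fraction G_k/ΣG = 0.4252.)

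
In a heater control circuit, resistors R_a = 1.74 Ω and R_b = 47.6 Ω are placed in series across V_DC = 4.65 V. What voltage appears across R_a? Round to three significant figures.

V ≈ 0.164 V

Total series resistance ΣR = 1.74 + 47.6 = 49.34 Ω.
By the voltage-divider rule, V = 4.65 × 1.740/49.34 = 0.1640 V.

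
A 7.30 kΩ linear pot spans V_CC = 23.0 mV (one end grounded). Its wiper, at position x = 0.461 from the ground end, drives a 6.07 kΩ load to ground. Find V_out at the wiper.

V_out ≈ 8.16 mV

The pot divides into 3.935 kΩ above the wiper and 3.365 kΩ below.
(x·R_p) ‖ R_L = 2.165 kΩ.
V_out = 23.0 × 2.165/(3.935 + 2.165) = 8.164 mV.
(Unloaded: V_out = x·V_CC = 10.6 mV.)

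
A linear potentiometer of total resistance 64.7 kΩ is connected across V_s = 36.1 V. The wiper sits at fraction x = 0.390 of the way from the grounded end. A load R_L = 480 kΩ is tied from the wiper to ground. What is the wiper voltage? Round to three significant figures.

Lower segment x·R_p = 25.23 kΩ; upper segment (1−x)·R_p = 39.47 kΩ.
Lower segment in parallel with the load: 25.23 ‖ 480 = 23.97 kΩ.
Loaded-divider output: V_out = 36.1 × 0.3779 = 13.64 V.
(Unloaded: V_out = x·V_s = 14.1 V.)

V_out ≈ 13.6 V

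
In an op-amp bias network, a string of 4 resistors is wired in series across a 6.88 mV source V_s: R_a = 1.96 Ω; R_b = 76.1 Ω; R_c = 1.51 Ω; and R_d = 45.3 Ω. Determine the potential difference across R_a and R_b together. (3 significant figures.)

ΣR = 1.96 + 76.1 + 1.51 + 45.3 = 124.9 Ω.
R_{R_a..R_b} = 1.96 + 76.1 = 78.06 Ω.
By the voltage-divider rule, V = 6.88 × 78.06/124.9 = 4.301 mV.

V ≈ 4.30 mV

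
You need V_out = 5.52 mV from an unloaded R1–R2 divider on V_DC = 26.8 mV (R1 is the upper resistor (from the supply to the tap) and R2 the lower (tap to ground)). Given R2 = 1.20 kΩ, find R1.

V_out/V_DC = R2/(R1+R2) = 0.2060.
Rearranging, R1 = R2·(1−k)/k = 1.20 × 3.855 = 4.626 kΩ.

R1 ≈ 4.63 kΩ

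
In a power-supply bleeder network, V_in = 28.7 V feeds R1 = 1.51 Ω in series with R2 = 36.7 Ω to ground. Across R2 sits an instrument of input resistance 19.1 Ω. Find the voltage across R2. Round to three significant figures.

The load sits in parallel with R2, giving an effective lower resistance R2' = R2·R_L/(R2+R_L) = 12.56 Ω.
Then V_out = V_in · R2'/(R1 + R2') = 28.7 × 12.56/14.07 = 25.62 V.

V_out ≈ 25.6 V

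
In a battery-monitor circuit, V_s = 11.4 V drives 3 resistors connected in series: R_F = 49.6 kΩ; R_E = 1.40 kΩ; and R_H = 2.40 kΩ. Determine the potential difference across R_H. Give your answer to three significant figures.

V ≈ 0.512 V

ΣR = 49.6 + 1.40 + 2.40 = 53.40 kΩ.
By the voltage-divider rule, V = 11.4 × 2.400/53.40 = 0.5124 V.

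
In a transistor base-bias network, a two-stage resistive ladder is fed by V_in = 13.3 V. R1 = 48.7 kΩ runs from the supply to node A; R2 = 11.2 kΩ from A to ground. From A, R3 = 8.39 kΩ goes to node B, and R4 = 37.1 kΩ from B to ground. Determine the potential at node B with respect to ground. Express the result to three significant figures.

V_B ≈ 1.69 V

Node A sees R2 in parallel with the series input of stage 2, R3 + R4 = 45.49 kΩ.
R2 ‖ (R3+R4) = 8.987 kΩ.
First divider: V_A = V_in · 8.987/(48.7 + 8.987) = 2.072 V.
Stage 2 is unloaded, so V_B = V_A · R4/(R3+R4) = 2.072 × 37.1/45.49 = 1.690 V.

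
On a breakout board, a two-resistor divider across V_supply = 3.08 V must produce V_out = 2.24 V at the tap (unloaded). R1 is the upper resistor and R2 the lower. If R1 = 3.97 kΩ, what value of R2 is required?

The divider ratio is R2/(R1+R2) = 2.24/3.08 = 0.7273.
So R2 = R1 · V_out/(V_supply − V_out) = 3.97 × 2.24/(3.08 − 2.24) = 3.97 × 2.667 = 10.59 kΩ.

R2 ≈ 10.6 kΩ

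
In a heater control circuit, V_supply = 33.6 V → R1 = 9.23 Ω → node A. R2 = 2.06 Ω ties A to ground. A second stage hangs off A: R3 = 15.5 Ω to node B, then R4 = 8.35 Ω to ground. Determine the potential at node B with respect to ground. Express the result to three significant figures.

Node A sees R2 in parallel with the series input of stage 2, R3 + R4 = 23.85 Ω.
Effective lower resistance at A: R2 ‖ 23.85 = 1.896 Ω.
V_A = 33.6 × 1.896/(9.23 + 1.896) = 5.726 V.
Stage 2 is unloaded, so V_B = V_A · R4/(R3+R4) = 5.726 × 8.35/23.85 = 2.005 V.

V_B ≈ 2.00 V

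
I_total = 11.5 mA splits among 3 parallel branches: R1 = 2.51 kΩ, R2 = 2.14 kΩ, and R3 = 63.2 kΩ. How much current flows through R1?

Total conductance ΣG = 1/2.51 + 1/2.14 + 1/63.2 = 0.8815 (units of 1/kΩ).
Current divider: I(R1) = I_total · G_k/ΣG = 11.5 × (0.3984/0.8815) = 11.5 × 0.4520 = 5.197 mA.

I ≈ 5.20 mA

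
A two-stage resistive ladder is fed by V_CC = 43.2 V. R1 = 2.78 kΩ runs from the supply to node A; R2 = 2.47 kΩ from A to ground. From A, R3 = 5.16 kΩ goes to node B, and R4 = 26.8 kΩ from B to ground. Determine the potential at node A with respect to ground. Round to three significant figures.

V_A ≈ 19.5 V

The second stage (R3 + R4 = 31.96 kΩ) loads node A in parallel with R2.
R2 ‖ (R3+R4) = 2.293 kΩ.
V_A = 43.2 × 2.293/(2.78 + 2.293) = 19.53 V.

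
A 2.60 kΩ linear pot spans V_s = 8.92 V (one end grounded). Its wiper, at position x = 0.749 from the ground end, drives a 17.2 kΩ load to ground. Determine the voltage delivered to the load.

The pot divides into 0.6526 kΩ above the wiper and 1.947 kΩ below.
Lower segment in parallel with the load: 1.947 ‖ 17.2 = 1.749 kΩ.
Loaded-divider output: V_out = 8.92 × 0.7283 = 6.496 V.
(Unloaded: V_out = x·V_s = 6.68 V.)

V_out ≈ 6.50 V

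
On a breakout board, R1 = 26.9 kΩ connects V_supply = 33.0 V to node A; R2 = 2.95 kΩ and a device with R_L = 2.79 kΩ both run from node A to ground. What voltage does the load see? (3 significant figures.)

V_out ≈ 1.67 V

The load sits in parallel with R2, giving an effective lower resistance R2' = R2·R_L/(R2+R_L) = 1.434 kΩ.
Voltage divider with the loaded lower leg: V_out = 33.0 × 1.434/(26.9 + 1.434) = 33.0 × 0.05061 = 1.670 V.
(Unloaded it would be 3.26 V; the load pulls it down.)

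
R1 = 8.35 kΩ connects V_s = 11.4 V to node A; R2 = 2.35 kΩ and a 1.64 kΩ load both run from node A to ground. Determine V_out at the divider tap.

R2 ‖ R_L = (2.35 × 1.64)/(2.35 + 1.64) = 0.9659 kΩ.
Then V_out = V_s · R2'/(R1 + R2') = 11.4 × 0.9659/9.316 = 1.182 V.
(Unloaded it would be 2.50 V; the load pulls it down.)

V_out ≈ 1.18 V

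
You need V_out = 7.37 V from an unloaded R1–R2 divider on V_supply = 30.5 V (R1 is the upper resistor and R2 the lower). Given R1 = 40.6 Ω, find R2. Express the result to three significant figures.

R2 ≈ 12.9 Ω

Required fraction k = V_out/V_supply = 0.2416.
So R2 = R1 · V_out/(V_supply − V_out) = 40.6 × 7.37/(30.5 − 7.37) = 40.6 × 0.3186 = 12.94 Ω.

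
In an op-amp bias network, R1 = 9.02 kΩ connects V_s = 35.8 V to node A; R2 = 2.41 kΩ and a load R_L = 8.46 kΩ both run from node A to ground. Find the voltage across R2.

The load sits in parallel with R2, giving an effective lower resistance R2' = R2·R_L/(R2+R_L) = 1.876 kΩ.
Now apply the divider: V_out = 35.8 × 0.1721 = 6.163 V.

V_out ≈ 6.16 V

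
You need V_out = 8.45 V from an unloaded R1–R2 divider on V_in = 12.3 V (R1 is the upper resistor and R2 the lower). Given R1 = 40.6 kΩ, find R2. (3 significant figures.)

V_out/V_in = R2/(R1+R2) = 0.6870.
R2 = R1 · 0.6870/(1 − 0.6870) = 89.11 kΩ.

R2 ≈ 89.1 kΩ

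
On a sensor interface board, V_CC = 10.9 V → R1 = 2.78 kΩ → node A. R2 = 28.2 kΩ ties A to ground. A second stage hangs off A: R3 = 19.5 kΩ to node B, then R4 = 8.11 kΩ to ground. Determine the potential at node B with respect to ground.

V_B ≈ 2.67 V

The second stage (R3 + R4 = 27.61 kΩ) loads node A in parallel with R2.
R2 ‖ (R3+R4) = 13.95 kΩ.
So V_A = 10.9 × 0.8338 = 9.089 V.
Then the unloaded second divider: V_B = V_A × R4/(R3+R4) = 9.089 × 0.2937 = 2.670 V.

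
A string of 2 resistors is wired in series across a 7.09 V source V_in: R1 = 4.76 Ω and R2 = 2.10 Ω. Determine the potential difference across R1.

V ≈ 4.92 V

Total series resistance ΣR = 4.76 + 2.10 = 6.860 Ω.
V = V_in · R/ΣR = 7.09 × 0.6939 = 4.920 V.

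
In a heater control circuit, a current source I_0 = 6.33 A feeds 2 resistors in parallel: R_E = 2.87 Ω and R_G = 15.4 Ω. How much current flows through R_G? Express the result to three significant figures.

For two parallel branches, I_k = I_0 · (other R)/(sum of R).
So I = 6.33 × 2.87/18.27 = 0.9944 A.

I ≈ 0.994 A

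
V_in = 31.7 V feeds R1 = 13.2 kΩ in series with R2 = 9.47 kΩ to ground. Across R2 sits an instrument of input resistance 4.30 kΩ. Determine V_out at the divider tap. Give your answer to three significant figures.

R2 ‖ R_L = (9.47 × 4.30)/(9.47 + 4.30) = 2.957 kΩ.
Now apply the divider: V_out = 31.7 × 0.1830 = 5.802 V.
(Unloaded it would be 13.2 V; the load pulls it down.)

V_out ≈ 5.80 V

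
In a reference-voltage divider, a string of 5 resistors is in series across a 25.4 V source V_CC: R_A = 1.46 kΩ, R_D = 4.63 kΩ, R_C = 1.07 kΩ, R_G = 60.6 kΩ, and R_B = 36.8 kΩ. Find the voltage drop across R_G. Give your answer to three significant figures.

Series total: ΣR = 1.46 + 4.63 + 1.07 + 60.6 + 36.8 = 104.6 kΩ.
By the voltage-divider rule, V = 25.4 × 60.60/104.6 = 14.72 V.

V ≈ 14.7 V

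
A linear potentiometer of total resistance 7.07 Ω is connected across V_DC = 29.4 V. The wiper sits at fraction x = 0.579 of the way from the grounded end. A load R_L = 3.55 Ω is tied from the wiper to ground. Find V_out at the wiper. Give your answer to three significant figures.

V_out ≈ 11.5 V

Lower segment x·R_p = 4.094 Ω; upper segment (1−x)·R_p = 2.976 Ω.
Lower segment in parallel with the load: 4.094 ‖ 3.55 = 1.901 Ω.
Loaded-divider output: V_out = 29.4 × 0.3898 = 11.46 V.
(Unloaded: V_out = x·V_DC = 17.0 V.)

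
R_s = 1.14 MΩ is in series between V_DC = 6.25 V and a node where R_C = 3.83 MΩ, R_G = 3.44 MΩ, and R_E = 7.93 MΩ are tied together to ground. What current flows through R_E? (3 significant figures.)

I ≈ 0.445 µA

Parallel bank: R_p = 1/(1/3.83 + 1/3.44 + 1/7.93) = 1.475 MΩ.
V_A = 6.25 × 1.475/2.615 = 3.525 V.
Branch current I = V_A/R_E = 3.525/7.93 = 0.4446 µA.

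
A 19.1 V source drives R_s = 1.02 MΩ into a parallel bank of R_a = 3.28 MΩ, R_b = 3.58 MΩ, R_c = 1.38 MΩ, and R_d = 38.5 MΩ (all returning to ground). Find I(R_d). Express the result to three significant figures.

I ≈ 0.210 µA

Equivalent of the parallel group: R_p = 0.7492 MΩ.
Node voltage V_A = V_in · R_p/(R_s + R_p) = 19.1 × 0.4235 = 8.088 V.
Branch current I = V_A/R_d = 8.088/38.5 = 0.2101 µA.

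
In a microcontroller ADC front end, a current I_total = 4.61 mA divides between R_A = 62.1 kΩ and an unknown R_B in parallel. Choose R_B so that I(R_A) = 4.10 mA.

Two-branch current divider: I_A = I_total · R_B/(R_A + R_B).
4.10/4.61 = R_B/(R_A + R_B) → R_B = R_A · (0.8894)/(1 − 0.8894) = 62.1 × 8.039 = 499.2 kΩ.

R_B ≈ 499 kΩ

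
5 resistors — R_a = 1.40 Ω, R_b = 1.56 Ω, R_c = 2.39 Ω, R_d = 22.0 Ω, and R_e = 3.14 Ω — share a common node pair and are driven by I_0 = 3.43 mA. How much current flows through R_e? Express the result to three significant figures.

I ≈ 0.511 mA

ΣG = 1/1.40 + 1/1.56 + 1/2.39 + 1/22.0 + 1/3.14 = 2.138.
R_e takes the fraction G_k/ΣG = 0.3185/2.138 = 0.1490, so I = 3.43 × 0.1490 = 0.5110 mA.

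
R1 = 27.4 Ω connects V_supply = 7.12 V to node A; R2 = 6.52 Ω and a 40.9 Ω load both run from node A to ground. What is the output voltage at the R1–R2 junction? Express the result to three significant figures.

V_out ≈ 1.21 V

The load sits in parallel with R2, giving an effective lower resistance R2' = R2·R_L/(R2+R_L) = 5.624 Ω.
Then V_out = V_supply · R2'/(R1 + R2') = 7.12 × 5.624/33.02 = 1.212 V.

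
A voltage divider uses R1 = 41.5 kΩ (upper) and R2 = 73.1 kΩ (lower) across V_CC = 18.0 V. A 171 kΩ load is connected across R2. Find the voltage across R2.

V_out ≈ 9.94 V

The load sits in parallel with R2, giving an effective lower resistance R2' = R2·R_L/(R2+R_L) = 51.21 kΩ.
Now apply the divider: V_out = 18.0 × 0.5524 = 9.943 V.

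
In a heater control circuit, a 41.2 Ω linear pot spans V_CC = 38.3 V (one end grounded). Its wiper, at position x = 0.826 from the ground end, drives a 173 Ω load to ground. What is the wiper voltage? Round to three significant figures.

V_out ≈ 30.6 V

Split the track: R_lower = x·R_p = 34.03 Ω, R_upper = (1−x)·R_p = 7.169 Ω.
(x·R_p) ‖ R_L = 28.44 Ω.
V_out = 38.3 × 28.44/(7.169 + 28.44) = 30.59 V.
(Unloaded: V_out = x·V_CC = 31.6 V.)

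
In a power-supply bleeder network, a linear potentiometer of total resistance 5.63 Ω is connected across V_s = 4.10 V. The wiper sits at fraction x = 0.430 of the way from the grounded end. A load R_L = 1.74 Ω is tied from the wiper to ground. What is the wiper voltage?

V_out ≈ 0.983 V

Lower segment x·R_p = 2.421 Ω; upper segment (1−x)·R_p = 3.209 Ω.
(x·R_p) ‖ R_L = 1.012 Ω.
Loaded-divider output: V_out = 4.10 × 0.2398 = 0.9832 V.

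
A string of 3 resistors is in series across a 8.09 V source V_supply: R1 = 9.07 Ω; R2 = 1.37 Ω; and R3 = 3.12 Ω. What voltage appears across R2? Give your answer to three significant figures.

Total series resistance ΣR = 9.07 + 1.37 + 3.12 = 13.56 Ω.
V = V_supply · R/ΣR = 8.09 × 0.1010 = 0.8174 V.

V ≈ 0.817 V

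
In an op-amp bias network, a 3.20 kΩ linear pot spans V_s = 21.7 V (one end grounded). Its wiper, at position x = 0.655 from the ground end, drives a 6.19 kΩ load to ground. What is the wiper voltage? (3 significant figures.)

V_out ≈ 12.7 V

Split the track: R_lower = x·R_p = 2.096 kΩ, R_upper = (1−x)·R_p = 1.104 kΩ.
R_L loads the lower segment: effective lower R = 1.566 kΩ.
Loaded-divider output: V_out = 21.7 × 0.5865 = 12.73 V.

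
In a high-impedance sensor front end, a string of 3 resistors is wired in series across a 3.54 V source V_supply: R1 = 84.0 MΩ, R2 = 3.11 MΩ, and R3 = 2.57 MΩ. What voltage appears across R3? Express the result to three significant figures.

ΣR = 84.0 + 3.11 + 2.57 = 89.68 MΩ.
Voltage divider: V = V_supply · (2.570 / 89.68) = 3.54 × 0.02866 = 0.1014 V.

V ≈ 0.101 V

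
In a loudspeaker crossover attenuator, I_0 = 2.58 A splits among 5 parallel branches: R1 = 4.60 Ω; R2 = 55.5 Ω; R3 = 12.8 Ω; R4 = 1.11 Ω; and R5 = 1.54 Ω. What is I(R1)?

I ≈ 0.301 A

Total conductance ΣG = 1/4.60 + 1/55.5 + 1/12.8 + 1/1.11 + 1/1.54 = 1.864 (units of 1/Ω).
R1 takes the fraction G_k/ΣG = 0.2174/1.864 = 0.1166, so I = 2.58 × 0.1166 = 0.3009 A.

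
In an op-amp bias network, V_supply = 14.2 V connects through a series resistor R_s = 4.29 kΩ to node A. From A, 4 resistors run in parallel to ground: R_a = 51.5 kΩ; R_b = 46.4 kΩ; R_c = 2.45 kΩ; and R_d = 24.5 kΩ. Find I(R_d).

Parallel bank: R_p = 1/(1/51.5 + 1/46.4 + 1/2.45 + 1/24.5) = 2.041 kΩ.
V_A = 14.2 × 2.041/6.331 = 4.578 V.
I(R_d) = V_A / R_d = 4.578/24.5 = 0.1869 mA.

I ≈ 0.187 mA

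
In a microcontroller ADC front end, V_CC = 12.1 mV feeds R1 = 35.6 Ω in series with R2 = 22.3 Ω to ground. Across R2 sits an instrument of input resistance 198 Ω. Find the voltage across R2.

First combine the lower leg with the load: R2 ‖ R_L = 20.04 Ω.
Then V_out = V_CC · R2'/(R1 + R2') = 12.1 × 20.04/55.64 = 4.358 mV.

V_out ≈ 4.36 mV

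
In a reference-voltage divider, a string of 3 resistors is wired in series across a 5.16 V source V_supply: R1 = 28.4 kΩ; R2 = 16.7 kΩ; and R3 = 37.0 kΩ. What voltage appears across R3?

V ≈ 2.33 V

ΣR = 28.4 + 16.7 + 37.0 = 82.10 kΩ.
Voltage divider: V = V_supply · (37.00 / 82.10) = 5.16 × 0.4507 = 2.325 V.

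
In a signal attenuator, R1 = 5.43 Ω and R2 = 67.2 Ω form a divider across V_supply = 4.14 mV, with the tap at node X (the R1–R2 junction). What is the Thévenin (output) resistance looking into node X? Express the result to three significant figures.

Zeroing V_supply shorts the top of R1 to ground, so R_th = R1 ‖ R2 = 5.024 Ω.

R_th ≈ 5.02 Ω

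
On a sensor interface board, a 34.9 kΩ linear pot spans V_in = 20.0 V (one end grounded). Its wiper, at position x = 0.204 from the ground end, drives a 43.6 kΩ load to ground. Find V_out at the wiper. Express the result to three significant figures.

Split the track: R_lower = x·R_p = 7.120 kΩ, R_upper = (1−x)·R_p = 27.78 kΩ.
(x·R_p) ‖ R_L = 6.120 kΩ.
V_out = 20.0 × 6.120/(27.78 + 6.120) = 3.611 V.

V_out ≈ 3.61 V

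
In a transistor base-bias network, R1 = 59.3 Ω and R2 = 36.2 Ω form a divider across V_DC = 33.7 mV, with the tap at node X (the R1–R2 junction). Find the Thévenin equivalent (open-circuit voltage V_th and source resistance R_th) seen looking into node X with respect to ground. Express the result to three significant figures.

V_th is the unloaded tap voltage: V_DC · R2/(R1+R2) = 33.7 × 0.3791 = 12.77 mV.
Looking into X with the source shorted: R_th = R1·R2/(R1+R2) = 59.30 × 36.2/95.50 = 22.48 Ω.

V_th ≈ 12.8 mV, R_th ≈ 22.5 Ω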